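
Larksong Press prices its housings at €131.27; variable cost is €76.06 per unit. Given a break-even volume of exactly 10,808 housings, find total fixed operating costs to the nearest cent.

Contribution margin per unit = €131.27 − €76.06 = €55.21.
Since BE = FC / CM, FC = 10,808 × €55.21 = €596,709.68.

€596,709.68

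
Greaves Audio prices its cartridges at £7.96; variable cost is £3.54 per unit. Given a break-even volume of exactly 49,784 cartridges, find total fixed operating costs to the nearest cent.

Each unit contributes £7.96 − £3.54 = £4.42.
Fixed costs = break-even units × CM = 49,784 × £4.42 = £220,045.28.

£220,045.28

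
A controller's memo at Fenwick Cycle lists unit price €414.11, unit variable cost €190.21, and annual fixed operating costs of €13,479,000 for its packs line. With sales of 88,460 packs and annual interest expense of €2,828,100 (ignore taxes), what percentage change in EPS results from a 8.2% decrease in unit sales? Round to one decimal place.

Total contribution margin = 88,460 × €223.90 = €19,806,194.00.
Subtracting fixed costs: EBIT = €19,806,194.00 − €13,479,000 = €6,327,194.00.
Interest = €2,828,100.00, so EBIT − I = €3,499,094.00.
DCL = total CM / (EBIT − I) = €19,806,194.00 / €3,499,094.00 = 5.6604.
EPS therefore changes by 5.6604 × (-8.2%) = -46.4%.

-46.4%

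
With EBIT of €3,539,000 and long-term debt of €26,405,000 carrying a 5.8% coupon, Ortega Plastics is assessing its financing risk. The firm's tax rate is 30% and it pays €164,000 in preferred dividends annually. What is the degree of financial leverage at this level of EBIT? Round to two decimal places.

Interest = €1,531,490.00.
Preferred dividends grossed up pre-tax: €164,000 / (1 − 0.30) = €234,285.71.
DFL = EBIT ÷ [EBIT − I − D_p/(1−t)] = €3,539,000 ÷ [€3,539,000 − €1,531,490.00 − €234,285.71] = €3,539,000 ÷ €1,773,224.29 = 1.9958.

2.00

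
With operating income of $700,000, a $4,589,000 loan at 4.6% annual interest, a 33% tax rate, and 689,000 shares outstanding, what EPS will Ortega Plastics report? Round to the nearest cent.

$0.48

Pre-tax income = $700,000 − $211,094.00 = $488,906.00.
Net income = $488,906.00 × (1 − 0.33) = $327,567.02.
Per share: $327,567.02 / 689,000 shares = $0.48.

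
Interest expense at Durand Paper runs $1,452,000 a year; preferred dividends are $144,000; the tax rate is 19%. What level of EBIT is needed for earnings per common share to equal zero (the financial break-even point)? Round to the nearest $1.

Grossing the preferred dividend up to pre-tax terms: $144,000 / (1 − 0.19) = $177,777.78.
Financial break-even EBIT = interest + D_p ÷ (1 − t) = $1,452,000 + $177,777.78 = $1,629,777.78.

$1,629,778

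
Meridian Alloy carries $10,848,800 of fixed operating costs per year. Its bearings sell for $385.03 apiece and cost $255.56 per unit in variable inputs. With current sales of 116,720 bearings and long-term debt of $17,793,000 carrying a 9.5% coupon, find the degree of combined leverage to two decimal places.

5.87

Contribution at this volume is 116,720 × $129.47 = $15,111,738.40.
EBIT = $15,111,738.40 − $10,848,800 = $4,262,938.40. Interest = $1,690,335.00.
DOL = $15,111,738.40 ÷ $4,262,938.40 = 3.5449; DFL = $4,262,938.40 ÷ $2,572,603.40 = 1.6571.
Combined leverage = 3.5449 × 1.6571 = 5.8743.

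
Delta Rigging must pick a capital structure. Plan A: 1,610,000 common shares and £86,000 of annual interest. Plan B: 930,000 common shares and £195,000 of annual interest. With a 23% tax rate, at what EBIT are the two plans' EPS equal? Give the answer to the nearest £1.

At indifference, (EBIT − 86,000)(1 − t)/1,610,000 = (EBIT − 195,000)(1 − t)/930,000.
Cancelling (1 − t) and cross-multiplying: 930,000·(EBIT − 86,000) = 1,610,000·(EBIT − 195,000).
EBIT × (1,610,000 − 930,000) = 195,000 × 1,610,000 − 86,000 × 930,000 = 233,970,000,000, so EBIT = 233,970,000,000 ÷ 680,000 = 344,073.53.

£344,074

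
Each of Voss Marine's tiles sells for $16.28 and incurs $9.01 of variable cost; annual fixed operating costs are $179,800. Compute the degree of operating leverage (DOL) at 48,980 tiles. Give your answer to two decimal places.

2.02

At 48,980 units, contribution = 48,980 × $7.27 = $356,084.60.
EBIT = $356,084.60 − $179,800 = $176,284.60.
So DOL = total CM / EBIT = $356,084.60 / $176,284.60 = 2.0199.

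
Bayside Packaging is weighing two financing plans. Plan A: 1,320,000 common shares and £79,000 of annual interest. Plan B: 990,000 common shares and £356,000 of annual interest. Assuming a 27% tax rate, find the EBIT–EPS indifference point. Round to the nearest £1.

Set EPS_A = EPS_B: (EBIT − £79,000)(1 − 0.27) ÷ 1,320,000 = (EBIT − £356,000)(1 − 0.27) ÷ 990,000.
The (1 − t) factor cancels: (EBIT − 79,000) × 990,000 = (EBIT − 356,000) × 1,320,000.
Solving, EBIT = (356,000·1,320,000 − 79,000·990,000) / (1,320,000 − 990,000) = 391,710,000,000 / 330,000 = 1,187,000.00.

£1,187,000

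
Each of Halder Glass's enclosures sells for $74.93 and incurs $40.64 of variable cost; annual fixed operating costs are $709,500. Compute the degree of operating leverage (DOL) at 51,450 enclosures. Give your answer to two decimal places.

1.67

Total contribution margin = 51,450 × $34.29 = $1,764,220.50.
Subtracting fixed costs: EBIT = $1,764,220.50 − $709,500 = $1,054,720.50.
Degree of operating leverage = $1,764,220.50 / $1,054,720.50 = 1.6727.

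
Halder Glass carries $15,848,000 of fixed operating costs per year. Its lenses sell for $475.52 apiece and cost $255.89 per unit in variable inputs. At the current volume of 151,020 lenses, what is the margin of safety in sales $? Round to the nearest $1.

Each unit contributes $475.52 − $255.89 = $219.63. Break-even units = $15,848,000 ÷ $219.63 = 72,157.72; break-even revenue = 72,157.72 × $475.52 = $34,312,438.92.
Current sales = 151,020 × $475.52 = $71,813,030.40.
Margin of safety = $71,813,030.40 − $34,312,438.92 = $37,500,591.

$37,500,591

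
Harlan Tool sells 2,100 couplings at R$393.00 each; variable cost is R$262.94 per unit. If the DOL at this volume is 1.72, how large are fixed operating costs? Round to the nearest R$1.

Total contribution margin = 2,100 × R$130.06 = R$273,126.00.
Since DOL = CM ÷ EBIT, EBIT = R$273,126.00 ÷ 1.72 = R$158,794.19.
Fixed costs = CM − EBIT = R$273,126.00 − R$158,794.19 = R$114,332.

R$114,332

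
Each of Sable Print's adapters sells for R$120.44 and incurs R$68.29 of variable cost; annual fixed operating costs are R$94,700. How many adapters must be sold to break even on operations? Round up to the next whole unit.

1,816 adapters

Unit CM = price − variable cost = R$120.44 − R$68.29 = R$52.15.
Units to break even: R$94,700 ÷ R$52.15 = 1,815.92, rounded up to 1,816.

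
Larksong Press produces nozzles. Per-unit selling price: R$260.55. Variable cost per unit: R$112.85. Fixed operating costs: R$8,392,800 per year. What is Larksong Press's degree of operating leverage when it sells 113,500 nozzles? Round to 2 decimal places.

2.00

Total contribution margin = 113,500 × R$147.70 = R$16,763,950.00.
Subtracting fixed costs: EBIT = R$16,763,950.00 − R$8,392,800 = R$8,371,150.00.
So DOL = total CM / EBIT = R$16,763,950.00 / R$8,371,150.00 = 2.0026.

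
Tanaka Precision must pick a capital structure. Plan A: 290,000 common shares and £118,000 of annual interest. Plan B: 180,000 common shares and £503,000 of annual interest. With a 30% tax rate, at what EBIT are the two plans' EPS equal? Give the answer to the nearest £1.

£1,133,000

At indifference, (EBIT − 118,000)(1 − t)/290,000 = (EBIT − 503,000)(1 − t)/180,000.
The (1 − t) factor cancels: (EBIT − 118,000) × 180,000 = (EBIT − 503,000) × 290,000.
EBIT × (290,000 − 180,000) = 503,000 × 290,000 − 118,000 × 180,000 = 124,630,000,000, so EBIT = 124,630,000,000 ÷ 110,000 = 1,133,000.00.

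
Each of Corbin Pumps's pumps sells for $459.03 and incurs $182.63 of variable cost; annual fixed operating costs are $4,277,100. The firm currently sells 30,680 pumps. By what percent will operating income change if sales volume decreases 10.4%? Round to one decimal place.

At 30,680 units, contribution = 30,680 × $276.40 = $8,479,952.00.
EBIT = $8,479,952.00 − $4,277,100 = $4,202,852.00.
So DOL = total CM / EBIT = $8,479,952.00 / $4,202,852.00 = 2.0177.
So EBIT moves 2.0177 × (-10.4%) = -21.0%.

-21.0%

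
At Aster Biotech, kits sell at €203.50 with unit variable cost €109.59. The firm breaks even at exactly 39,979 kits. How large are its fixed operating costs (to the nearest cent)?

€3,754,427.89

Unit CM = price − variable cost = €203.50 − €109.59 = €93.91.
Since BE = FC / CM, FC = 39,979 × €93.91 = €3,754,427.89.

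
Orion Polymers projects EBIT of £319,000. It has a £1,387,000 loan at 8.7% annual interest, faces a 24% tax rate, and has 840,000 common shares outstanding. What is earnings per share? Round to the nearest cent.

£0.18

Interest = £120,669.00, so EBT = £319,000 − £120,669.00 = £198,331.00.
Net income = £198,331.00 × (1 − 0.24) = £150,731.56.
Per share: £150,731.56 / 840,000 shares = £0.18.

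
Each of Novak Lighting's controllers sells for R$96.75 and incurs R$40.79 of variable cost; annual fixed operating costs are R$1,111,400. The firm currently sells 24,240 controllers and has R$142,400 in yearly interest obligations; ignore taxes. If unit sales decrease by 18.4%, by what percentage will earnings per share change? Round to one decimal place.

-243.1%

Total contribution margin = 24,240 × R$55.96 = R$1,356,470.40.
Subtracting fixed costs: EBIT = R$1,356,470.40 − R$1,111,400 = R$245,070.40.
Interest = R$142,400.00, so EBIT − I = R$102,670.40.
Degree of combined leverage = contribution ÷ (EBIT − I) = R$1,356,470.40 ÷ R$102,670.40 = 13.2119.
%ΔEPS = DCL × %ΔSales = 13.2119 × -18.4% = -243.1%.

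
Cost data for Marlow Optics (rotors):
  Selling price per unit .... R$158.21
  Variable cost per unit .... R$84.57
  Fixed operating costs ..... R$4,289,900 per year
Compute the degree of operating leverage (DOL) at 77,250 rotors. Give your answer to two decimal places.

At 77,250 units, contribution = 77,250 × R$73.64 = R$5,688,690.00.
EBIT = R$5,688,690.00 − R$4,289,900 = R$1,398,790.00.
DOL = contribution ÷ EBIT = R$5,688,690.00 ÷ R$1,398,790.00 = 4.0669.

4.07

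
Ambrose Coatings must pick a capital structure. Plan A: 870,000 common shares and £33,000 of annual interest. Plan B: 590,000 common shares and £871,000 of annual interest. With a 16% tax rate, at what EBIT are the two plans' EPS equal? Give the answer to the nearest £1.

£2,636,786

Set EPS_A = EPS_B: (EBIT − £33,000)(1 − 0.16) ÷ 870,000 = (EBIT − £871,000)(1 − 0.16) ÷ 590,000.
The (1 − t) factor cancels: (EBIT − 33,000) × 590,000 = (EBIT − 871,000) × 870,000.
EBIT × (870,000 − 590,000) = 871,000 × 870,000 − 33,000 × 590,000 = 738,300,000,000, so EBIT = 738,300,000,000 ÷ 280,000 = 2,636,785.71.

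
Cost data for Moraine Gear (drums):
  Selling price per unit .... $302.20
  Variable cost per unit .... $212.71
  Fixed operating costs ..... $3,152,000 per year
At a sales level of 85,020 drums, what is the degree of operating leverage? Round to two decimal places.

Total contribution margin = 85,020 × $89.49 = $7,608,439.80.
EBIT = $7,608,439.80 − $3,152,000 = $4,456,439.80.
DOL = contribution ÷ EBIT = $7,608,439.80 ÷ $4,456,439.80 = 1.7073.

1.71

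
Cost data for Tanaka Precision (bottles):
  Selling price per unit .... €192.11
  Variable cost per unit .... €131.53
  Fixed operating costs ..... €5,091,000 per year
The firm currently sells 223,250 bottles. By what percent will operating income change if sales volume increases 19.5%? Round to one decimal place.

Total contribution margin = 223,250 × €60.58 = €13,524,485.00.
EBIT = €13,524,485.00 − €5,091,000 = €8,433,485.00.
DOL = contribution ÷ EBIT = €13,524,485.00 ÷ €8,433,485.00 = 1.6037.
So EBIT moves 1.6037 × (+19.5%) = +31.3%.

+31.3%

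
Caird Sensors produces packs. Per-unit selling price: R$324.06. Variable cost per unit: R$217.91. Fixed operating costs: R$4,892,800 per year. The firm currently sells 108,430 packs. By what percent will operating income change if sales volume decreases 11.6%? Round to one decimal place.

-20.2%

Total contribution margin = 108,430 × R$106.15 = R$11,509,844.50.
Subtracting fixed costs: EBIT = R$11,509,844.50 − R$4,892,800 = R$6,617,044.50.
Degree of operating leverage = R$11,509,844.50 / R$6,617,044.50 = 1.7394.
So EBIT moves 1.7394 × (-11.6%) = -20.2%.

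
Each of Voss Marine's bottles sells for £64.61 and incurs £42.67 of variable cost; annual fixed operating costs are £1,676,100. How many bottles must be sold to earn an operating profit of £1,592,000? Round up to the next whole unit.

148,957 bottles

Contribution margin per unit = £64.61 − £42.67 = £21.94.
Units = (FC + target) / CM = (£1,676,100 + £1,592,000) / £21.94 = 148,956.24, so 148,957 bottles.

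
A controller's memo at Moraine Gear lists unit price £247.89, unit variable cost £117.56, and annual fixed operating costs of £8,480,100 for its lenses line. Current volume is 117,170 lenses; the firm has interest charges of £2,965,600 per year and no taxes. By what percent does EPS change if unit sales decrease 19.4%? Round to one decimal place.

-77.5%

At 117,170 units, contribution = 117,170 × £130.33 = £15,270,766.10.
Operating income = contribution − fixed costs = £15,270,766.10 − £8,480,100 = £6,790,666.10.
After interest of £2,965,600.00, pre-tax earnings = £3,825,066.10.
DCL = total CM / (EBIT − I) = £15,270,766.10 / £3,825,066.10 = 3.9923.
%ΔEPS = DCL × %ΔSales = 3.9923 × -19.4% = -77.5%.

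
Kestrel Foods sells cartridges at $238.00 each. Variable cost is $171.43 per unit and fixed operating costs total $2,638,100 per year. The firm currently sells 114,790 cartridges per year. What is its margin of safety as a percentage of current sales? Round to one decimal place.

65.5%

Each unit contributes $238.00 − $171.43 = $66.57. Break-even units = $2,638,100 ÷ $66.57 = 39,628.96; break-even revenue = 39,628.96 × $238.00 = $9,431,692.95.
Actual sales revenue = 114,790 × $238.00 = $27,320,020.00.
Margin of safety = ($27,320,020.00 − $9,431,692.95) ÷ $27,320,020.00 = 65.5%.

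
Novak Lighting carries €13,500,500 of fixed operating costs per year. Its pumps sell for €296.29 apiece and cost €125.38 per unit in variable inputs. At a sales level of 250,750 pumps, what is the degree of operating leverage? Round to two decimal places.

1.46

Total contribution margin = 250,750 × €170.91 = €42,855,682.50.
EBIT = €42,855,682.50 − €13,500,500 = €29,355,182.50.
So DOL = total CM / EBIT = €42,855,682.50 / €29,355,182.50 = 1.4599.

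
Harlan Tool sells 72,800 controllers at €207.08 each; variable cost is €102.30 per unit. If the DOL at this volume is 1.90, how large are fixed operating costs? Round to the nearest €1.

Contribution at this volume is 72,800 × €104.78 = €7,627,984.00.
Since DOL = CM ÷ EBIT, EBIT = €7,627,984.00 ÷ 1.90 = €4,014,728.42.
Fixed costs = CM − EBIT = €7,627,984.00 − €4,014,728.42 = €3,613,256.

€3,613,256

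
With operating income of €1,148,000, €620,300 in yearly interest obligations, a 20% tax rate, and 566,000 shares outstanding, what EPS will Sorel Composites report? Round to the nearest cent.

€0.75

Interest = €620,300.00, so EBT = €1,148,000 − €620,300.00 = €527,700.00.
After tax at 20%: net income = €527,700.00 × 0.80 = €422,160.00.
EPS = €422,160.00 ÷ 566,000 = €0.75.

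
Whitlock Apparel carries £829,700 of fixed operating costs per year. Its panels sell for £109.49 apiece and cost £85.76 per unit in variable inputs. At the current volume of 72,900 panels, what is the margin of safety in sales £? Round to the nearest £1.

£4,153,593

Contribution margin per unit = £109.49 − £85.76 = £23.73. Break-even units = £829,700 ÷ £23.73 = 34,964.18; break-even revenue = 34,964.18 × £109.49 = £3,828,228.11.
Current sales = 72,900 × £109.49 = £7,981,821.00.
Margin of safety = £7,981,821.00 − £3,828,228.11 = £4,153,593.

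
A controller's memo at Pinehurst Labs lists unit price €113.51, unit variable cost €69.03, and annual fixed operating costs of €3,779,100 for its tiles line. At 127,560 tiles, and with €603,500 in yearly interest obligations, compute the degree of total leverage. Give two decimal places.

Total contribution margin = 127,560 × €44.48 = €5,673,868.80.
Operating income = contribution − fixed costs = €5,673,868.80 − €3,779,100 = €1,894,768.80. Interest = €603,500.00, so EBIT − I = €1,291,268.80.
Degree of total leverage = total CM / (EBIT − interest) = €5,673,868.80 / €1,291,268.80 = 4.3940.

4.39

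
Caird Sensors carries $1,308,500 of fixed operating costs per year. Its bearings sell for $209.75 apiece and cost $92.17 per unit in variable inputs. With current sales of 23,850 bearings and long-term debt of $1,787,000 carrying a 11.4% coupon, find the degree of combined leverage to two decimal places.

Contribution at this volume is 23,850 × $117.58 = $2,804,283.00.
EBIT = $2,804,283.00 − $1,308,500 = $1,495,783.00. Interest = $203,718.00, so EBIT − I = $1,292,065.00.
Degree of total leverage = total CM / (EBIT − interest) = $2,804,283.00 / $1,292,065.00 = 2.1704.

2.17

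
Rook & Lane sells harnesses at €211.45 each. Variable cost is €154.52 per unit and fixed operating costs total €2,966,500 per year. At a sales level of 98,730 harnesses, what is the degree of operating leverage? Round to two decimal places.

At 98,730 units, contribution = 98,730 × €56.93 = €5,620,698.90.
EBIT = €5,620,698.90 − €2,966,500 = €2,654,198.90.
So DOL = total CM / EBIT = €5,620,698.90 / €2,654,198.90 = 2.1177.

2.12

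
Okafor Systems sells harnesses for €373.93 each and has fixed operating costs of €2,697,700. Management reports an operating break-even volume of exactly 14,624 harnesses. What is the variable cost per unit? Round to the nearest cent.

€189.46

At break-even, FC = Q × (P − VC), so P − VC = €2,697,700 ÷ 14,624 = €184.4707.
Hence VC = price − CM = €373.93 − €184.4707 = €189.46.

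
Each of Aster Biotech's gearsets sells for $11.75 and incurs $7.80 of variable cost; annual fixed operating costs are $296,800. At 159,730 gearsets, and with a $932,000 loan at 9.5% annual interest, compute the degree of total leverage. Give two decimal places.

2.57

Total contribution margin = 159,730 × $3.95 = $630,933.50.
EBIT = $630,933.50 − $296,800 = $334,133.50. Interest = $88,540.00.
DOL = $630,933.50 ÷ $334,133.50 = 1.8883; DFL = $334,133.50 ÷ $245,593.50 = 1.3605.
DCL = DOL × DFL = 1.8883 × 1.3605 = 2.5690.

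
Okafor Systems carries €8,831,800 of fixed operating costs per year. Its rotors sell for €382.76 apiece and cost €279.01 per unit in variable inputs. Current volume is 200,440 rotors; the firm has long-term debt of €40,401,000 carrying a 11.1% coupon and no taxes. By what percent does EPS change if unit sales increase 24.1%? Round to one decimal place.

At 200,440 units, contribution = 200,440 × €103.75 = €20,795,650.00.
Subtracting fixed costs: EBIT = €20,795,650.00 − €8,831,800 = €11,963,850.00.
Interest = €4,484,511.00, so EBIT − I = €7,479,339.00.
DCL = total CM / (EBIT − I) = €20,795,650.00 / €7,479,339.00 = 2.7804.
%ΔEPS = DCL × %ΔSales = 2.7804 × +24.1% = +67.0%.

+67.0%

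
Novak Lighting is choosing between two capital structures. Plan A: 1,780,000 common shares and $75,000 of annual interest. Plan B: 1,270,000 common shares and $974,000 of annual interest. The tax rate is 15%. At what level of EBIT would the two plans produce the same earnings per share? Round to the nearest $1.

$3,212,686

Set EPS_A = EPS_B: (EBIT − $75,000)(1 − 0.15) ÷ 1,780,000 = (EBIT − $974,000)(1 − 0.15) ÷ 1,270,000.
Cancelling (1 − t) and cross-multiplying: 1,270,000·(EBIT − 75,000) = 1,780,000·(EBIT − 974,000).
EBIT × (1,780,000 − 1,270,000) = 974,000 × 1,780,000 − 75,000 × 1,270,000 = 1,638,470,000,000, so EBIT = 1,638,470,000,000 ÷ 510,000 = 3,212,686.27.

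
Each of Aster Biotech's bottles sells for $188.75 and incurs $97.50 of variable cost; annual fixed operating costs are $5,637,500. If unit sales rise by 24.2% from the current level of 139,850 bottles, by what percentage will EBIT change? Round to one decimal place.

Total contribution margin = 139,850 × $91.25 = $12,761,312.50.
Operating income = contribution − fixed costs = $12,761,312.50 − $5,637,500 = $7,123,812.50.
DOL = contribution ÷ EBIT = $12,761,312.50 ÷ $7,123,812.50 = 1.7914.
So EBIT moves 1.7914 × (+24.2%) = +43.4%.

+43.4%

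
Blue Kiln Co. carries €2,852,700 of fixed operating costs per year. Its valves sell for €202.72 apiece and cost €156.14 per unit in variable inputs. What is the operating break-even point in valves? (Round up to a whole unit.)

61,244 valves

Each unit contributes €202.72 − €156.14 = €46.58.
Units to break even: €2,852,700 ÷ €46.58 = 61,243.02, rounded up to 61,244.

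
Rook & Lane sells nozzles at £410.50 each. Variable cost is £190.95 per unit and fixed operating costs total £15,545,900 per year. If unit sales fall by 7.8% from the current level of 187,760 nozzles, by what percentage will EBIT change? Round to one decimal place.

-12.5%

Contribution at this volume is 187,760 × £219.55 = £41,222,708.00.
EBIT = £41,222,708.00 − £15,545,900 = £25,676,808.00.
DOL = contribution ÷ EBIT = £41,222,708.00 ÷ £25,676,808.00 = 1.6054.
%ΔEBIT = DOL × %ΔSales = 1.6054 × -7.8% = -12.5%.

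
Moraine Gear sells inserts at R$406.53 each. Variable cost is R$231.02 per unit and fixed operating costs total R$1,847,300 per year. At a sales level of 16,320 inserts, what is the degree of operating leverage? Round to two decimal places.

Contribution at this volume is 16,320 × R$175.51 = R$2,864,323.20.
EBIT = R$2,864,323.20 − R$1,847,300 = R$1,017,023.20.
DOL = contribution ÷ EBIT = R$2,864,323.20 ÷ R$1,017,023.20 = 2.8164.

2.82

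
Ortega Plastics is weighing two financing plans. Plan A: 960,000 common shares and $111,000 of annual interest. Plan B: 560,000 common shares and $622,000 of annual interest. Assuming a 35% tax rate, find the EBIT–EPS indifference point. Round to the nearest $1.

At indifference, (EBIT − 111,000)(1 − t)/960,000 = (EBIT − 622,000)(1 − t)/560,000.
Cancelling (1 − t) and cross-multiplying: 560,000·(EBIT − 111,000) = 960,000·(EBIT − 622,000).
Solving, EBIT = (622,000·960,000 − 111,000·560,000) / (960,000 − 560,000) = 534,960,000,000 / 400,000 = 1,337,400.00.

$1,337,400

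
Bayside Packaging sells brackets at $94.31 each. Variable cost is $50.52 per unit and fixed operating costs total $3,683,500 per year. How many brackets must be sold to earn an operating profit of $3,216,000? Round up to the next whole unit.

Contribution margin per unit = $94.31 − $50.52 = $43.79.
Need Q such that Q × $43.79 − $3,683,500 = $3,216,000, i.e. Q = $6,899,500 / $43.79 = 157,558.80 → 157,559.

157,559 brackets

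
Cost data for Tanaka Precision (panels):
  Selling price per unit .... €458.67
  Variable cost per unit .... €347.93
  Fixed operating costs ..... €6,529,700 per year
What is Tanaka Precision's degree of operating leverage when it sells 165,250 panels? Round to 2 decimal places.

1.55

Total contribution margin = 165,250 × €110.74 = €18,299,785.00.
EBIT = €18,299,785.00 − €6,529,700 = €11,770,085.00.
Degree of operating leverage = €18,299,785.00 / €11,770,085.00 = 1.5548.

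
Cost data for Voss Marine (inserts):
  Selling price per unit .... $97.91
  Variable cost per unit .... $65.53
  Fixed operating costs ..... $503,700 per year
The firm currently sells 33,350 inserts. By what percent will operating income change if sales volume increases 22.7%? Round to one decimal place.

Total contribution margin = 33,350 × $32.38 = $1,079,873.00.
EBIT = $1,079,873.00 − $503,700 = $576,173.00.
DOL = contribution ÷ EBIT = $1,079,873.00 ÷ $576,173.00 = 1.8742.
Operating income changes by 1.8742 × +22.7% = +42.5%.

+42.5%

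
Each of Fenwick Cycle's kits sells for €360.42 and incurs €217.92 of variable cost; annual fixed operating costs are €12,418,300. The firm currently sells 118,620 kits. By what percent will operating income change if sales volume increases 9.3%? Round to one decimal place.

Contribution at this volume is 118,620 × €142.50 = €16,903,350.00.
EBIT = €16,903,350.00 − €12,418,300 = €4,485,050.00.
DOL = contribution ÷ EBIT = €16,903,350.00 ÷ €4,485,050.00 = 3.7688.
So EBIT moves 3.7688 × (+9.3%) = +35.1%.

+35.1%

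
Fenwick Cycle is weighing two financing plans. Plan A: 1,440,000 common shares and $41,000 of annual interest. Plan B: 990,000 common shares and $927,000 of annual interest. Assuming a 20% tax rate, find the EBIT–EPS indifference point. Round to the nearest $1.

Set EPS_A = EPS_B: (EBIT − $41,000)(1 − 0.20) ÷ 1,440,000 = (EBIT − $927,000)(1 − 0.20) ÷ 990,000.
The (1 − t) factor cancels: (EBIT − 41,000) × 990,000 = (EBIT − 927,000) × 1,440,000.
EBIT × (1,440,000 − 990,000) = 927,000 × 1,440,000 − 41,000 × 990,000 = 1,294,290,000,000, so EBIT = 1,294,290,000,000 ÷ 450,000 = 2,876,200.00.

$2,876,200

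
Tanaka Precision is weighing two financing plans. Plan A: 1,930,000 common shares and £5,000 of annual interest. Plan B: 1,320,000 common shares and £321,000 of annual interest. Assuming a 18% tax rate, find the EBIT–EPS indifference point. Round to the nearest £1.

£1,004,803

At indifference, (EBIT − 5,000)(1 − t)/1,930,000 = (EBIT − 321,000)(1 − t)/1,320,000.
Cancelling (1 − t) and cross-multiplying: 1,320,000·(EBIT − 5,000) = 1,930,000·(EBIT − 321,000).
Solving, EBIT = (321,000·1,930,000 − 5,000·1,320,000) / (1,930,000 − 1,320,000) = 612,930,000,000 / 610,000 = 1,004,803.28.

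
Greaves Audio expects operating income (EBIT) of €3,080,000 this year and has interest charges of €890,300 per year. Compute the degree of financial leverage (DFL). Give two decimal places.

1.41

Interest = €890,300.00.
DFL = EBIT ÷ (EBIT − I) = €3,080,000 ÷ (€3,080,000 − €890,300.00) = €3,080,000 ÷ €2,189,700.00 = 1.4066.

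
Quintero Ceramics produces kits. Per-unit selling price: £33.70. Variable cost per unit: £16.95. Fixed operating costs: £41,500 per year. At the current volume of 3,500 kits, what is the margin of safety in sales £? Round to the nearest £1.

Each unit contributes £33.70 − £16.95 = £16.75. Break-even units = £41,500 ÷ £16.75 = 2,477.61; break-even revenue = 2,477.61 × £33.70 = £83,495.52.
Actual sales revenue = 3,500 × £33.70 = £117,950.00.
Margin of safety = £117,950.00 − £83,495.52 = £34,454.

£34,454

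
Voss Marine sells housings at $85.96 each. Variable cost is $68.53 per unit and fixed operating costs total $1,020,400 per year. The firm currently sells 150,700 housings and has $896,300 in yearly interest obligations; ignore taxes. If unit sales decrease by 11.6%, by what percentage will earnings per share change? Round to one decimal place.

-42.9%

At 150,700 units, contribution = 150,700 × $17.43 = $2,626,701.00.
EBIT = $2,626,701.00 − $1,020,400 = $1,606,301.00.
Interest = $896,300.00, so EBIT − I = $710,001.00.
Degree of combined leverage = contribution ÷ (EBIT − I) = $2,626,701.00 ÷ $710,001.00 = 3.6996.
%ΔEPS = DCL × %ΔSales = 3.6996 × -11.6% = -42.9%.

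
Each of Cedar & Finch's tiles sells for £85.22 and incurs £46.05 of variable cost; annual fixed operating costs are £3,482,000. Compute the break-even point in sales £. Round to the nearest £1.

CM per unit = £85.22 − £46.05 = £39.17; CM ratio = £39.17 / £85.22 = 0.4596.
Break-even revenue = fixed costs × price ÷ CM = £3,482,000 × £85.22 ÷ £39.17 = £7,575,595.

£7,575,595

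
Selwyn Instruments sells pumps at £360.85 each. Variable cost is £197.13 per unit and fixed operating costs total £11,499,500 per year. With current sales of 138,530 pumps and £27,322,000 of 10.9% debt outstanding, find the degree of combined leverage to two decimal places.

At 138,530 units, contribution = 138,530 × £163.72 = £22,680,131.60.
Operating income = contribution − fixed costs = £22,680,131.60 − £11,499,500 = £11,180,631.60. Interest = £2,978,098.00, so EBIT − I = £8,202,533.60.
Degree of total leverage = total CM / (EBIT − interest) = £22,680,131.60 / £8,202,533.60 = 2.7650.

2.77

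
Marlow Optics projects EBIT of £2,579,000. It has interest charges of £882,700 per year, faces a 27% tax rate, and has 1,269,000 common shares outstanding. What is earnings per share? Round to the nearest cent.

Pre-tax income = £2,579,000 − £882,700.00 = £1,696,300.00.
After tax at 27%: net income = £1,696,300.00 × 0.73 = £1,238,299.00.
Per share: £1,238,299.00 / 1,269,000 shares = £0.98.

£0.98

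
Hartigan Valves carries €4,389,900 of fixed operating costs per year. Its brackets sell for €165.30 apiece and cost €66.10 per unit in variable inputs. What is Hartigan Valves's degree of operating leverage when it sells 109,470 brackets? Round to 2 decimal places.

1.68

At 109,470 units, contribution = 109,470 × €99.20 = €10,859,424.00.
EBIT = €10,859,424.00 − €4,389,900 = €6,469,524.00.
DOL = contribution ÷ EBIT = €10,859,424.00 ÷ €6,469,524.00 = 1.6786.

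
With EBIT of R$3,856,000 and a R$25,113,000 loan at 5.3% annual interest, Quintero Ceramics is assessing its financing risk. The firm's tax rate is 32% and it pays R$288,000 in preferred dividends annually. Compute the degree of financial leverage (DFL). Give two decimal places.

1.83

Interest = R$1,330,989.00.
Pre-tax preferred-dividend burden = R$288,000 ÷ (1 − 0.32) = R$423,529.41.
DFL = EBIT ÷ [EBIT − I − D_p/(1−t)] = R$3,856,000 ÷ [R$3,856,000 − R$1,330,989.00 − R$423,529.41] = R$3,856,000 ÷ R$2,101,481.59 = 1.8349.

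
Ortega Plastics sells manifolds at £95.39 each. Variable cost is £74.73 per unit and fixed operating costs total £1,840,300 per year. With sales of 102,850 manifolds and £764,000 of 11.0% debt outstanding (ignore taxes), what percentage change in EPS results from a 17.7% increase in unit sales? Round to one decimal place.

Contribution at this volume is 102,850 × £20.66 = £2,124,881.00.
Subtracting fixed costs: EBIT = £2,124,881.00 − £1,840,300 = £284,581.00.
After interest of £84,040.00, pre-tax earnings = £200,541.00.
DCL = total CM / (EBIT − I) = £2,124,881.00 / £200,541.00 = 10.5957.
EPS therefore changes by 10.5957 × (+17.7%) = +187.5%.

+187.5%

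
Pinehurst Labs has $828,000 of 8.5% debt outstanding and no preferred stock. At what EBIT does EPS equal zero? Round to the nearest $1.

$70,380

Annual interest = 8.5% × $828,000 = $70,380.00.
With no preferred dividends, EPS = 0 when EBIT exactly covers interest, so the financial break-even EBIT is $70,380.00.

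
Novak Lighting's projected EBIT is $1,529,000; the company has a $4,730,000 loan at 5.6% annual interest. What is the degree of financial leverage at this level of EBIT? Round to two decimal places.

1.21

Interest = $264,880.00.
Degree of financial leverage = EBIT / (EBIT − interest) = $1,529,000 / $1,264,120.00 = 1.2095.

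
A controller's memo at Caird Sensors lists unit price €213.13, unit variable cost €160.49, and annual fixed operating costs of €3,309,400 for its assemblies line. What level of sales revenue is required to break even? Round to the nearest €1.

€13,399,172

Contribution margin per unit = €213.13 − €160.49 = €52.64, a CM ratio of €52.64 ÷ €213.13 = 0.2470.
Break-even revenue = fixed costs × price ÷ CM = €3,309,400 × €213.13 ÷ €52.64 = €13,399,172.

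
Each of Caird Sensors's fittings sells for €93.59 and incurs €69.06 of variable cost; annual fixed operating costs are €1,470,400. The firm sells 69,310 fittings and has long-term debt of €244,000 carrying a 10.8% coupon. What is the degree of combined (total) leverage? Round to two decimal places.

8.36

Total contribution margin = 69,310 × €24.53 = €1,700,174.30.
Subtracting fixed costs: EBIT = €1,700,174.30 − €1,470,400 = €229,774.30. Interest = €26,352.00.
DOL = €1,700,174.30 ÷ €229,774.30 = 7.3993; DFL = €229,774.30 ÷ €203,422.30 = 1.1295.
DCL = DOL × DFL = 7.3993 × 1.1295 = 8.3575.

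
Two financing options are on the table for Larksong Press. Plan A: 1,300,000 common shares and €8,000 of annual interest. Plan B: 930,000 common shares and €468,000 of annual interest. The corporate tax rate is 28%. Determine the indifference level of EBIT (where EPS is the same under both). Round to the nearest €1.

€1,624,216

Set EPS_A = EPS_B: (EBIT − €8,000)(1 − 0.28) ÷ 1,300,000 = (EBIT − €468,000)(1 − 0.28) ÷ 930,000.
Cancelling (1 − t) and cross-multiplying: 930,000·(EBIT − 8,000) = 1,300,000·(EBIT − 468,000).
Solving, EBIT = (468,000·1,300,000 − 8,000·930,000) / (1,300,000 − 930,000) = 600,960,000,000 / 370,000 = 1,624,216.22.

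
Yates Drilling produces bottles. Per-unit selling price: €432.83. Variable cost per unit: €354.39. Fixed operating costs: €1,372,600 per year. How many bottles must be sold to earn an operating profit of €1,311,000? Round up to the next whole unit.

Unit CM = price − variable cost = €432.83 − €354.39 = €78.44.
Required volume = (fixed costs + target profit) ÷ CM = (€1,372,600 + €1,311,000) ÷ €78.44 = 34,212.14, so 34,213 bottles.

34,213 bottles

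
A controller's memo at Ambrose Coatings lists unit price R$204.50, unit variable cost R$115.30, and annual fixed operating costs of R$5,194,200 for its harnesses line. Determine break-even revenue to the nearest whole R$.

CM per unit = R$204.50 − R$115.30 = R$89.20; CM ratio = R$89.20 / R$204.50 = 0.4362.
Break-even revenue = fixed costs × price ÷ CM = R$5,194,200 × R$204.50 ÷ R$89.20 = R$11,908,228.

R$11,908,228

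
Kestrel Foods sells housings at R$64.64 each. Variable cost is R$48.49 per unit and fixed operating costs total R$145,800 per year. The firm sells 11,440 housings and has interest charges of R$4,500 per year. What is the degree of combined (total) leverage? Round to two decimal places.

5.36

Contribution at this volume is 11,440 × R$16.15 = R$184,756.00.
Operating income = contribution − fixed costs = R$184,756.00 − R$145,800 = R$38,956.00. Interest = R$4,500.00.
DOL = R$184,756.00 ÷ R$38,956.00 = 4.7427; DFL = R$38,956.00 ÷ R$34,456.00 = 1.1306.
DCL = DOL × DFL = 4.7427 × 1.1306 = 5.3621.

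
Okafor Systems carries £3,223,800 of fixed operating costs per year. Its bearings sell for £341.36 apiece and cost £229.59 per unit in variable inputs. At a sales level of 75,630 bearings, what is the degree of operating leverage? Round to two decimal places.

Total contribution margin = 75,630 × £111.77 = £8,453,165.10.
EBIT = £8,453,165.10 − £3,223,800 = £5,229,365.10.
DOL = contribution ÷ EBIT = £8,453,165.10 ÷ £5,229,365.10 = 1.6165.

1.62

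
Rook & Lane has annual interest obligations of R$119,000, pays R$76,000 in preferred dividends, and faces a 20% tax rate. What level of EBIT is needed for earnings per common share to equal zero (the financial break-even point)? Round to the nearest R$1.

Preferred dividends are paid after tax, so their pre-tax equivalent is R$76,000 ÷ (1 − 0.20) = R$95,000.00.
Financial break-even EBIT = interest + D_p ÷ (1 − t) = R$119,000 + R$95,000.00 = R$214,000.00.

R$214,000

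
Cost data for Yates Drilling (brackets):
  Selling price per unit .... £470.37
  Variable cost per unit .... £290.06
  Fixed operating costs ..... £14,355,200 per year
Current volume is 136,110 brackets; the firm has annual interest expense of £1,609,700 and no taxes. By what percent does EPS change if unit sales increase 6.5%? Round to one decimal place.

Total contribution margin = 136,110 × £180.31 = £24,541,994.10.
EBIT = £24,541,994.10 − £14,355,200 = £10,186,794.10.
Interest = £1,609,700.00, so EBIT − I = £8,577,094.10.
Degree of combined leverage = contribution ÷ (EBIT − I) = £24,541,994.10 ÷ £8,577,094.10 = 2.8613.
%ΔEPS = DCL × %ΔSales = 2.8613 × +6.5% = +18.6%.

+18.6%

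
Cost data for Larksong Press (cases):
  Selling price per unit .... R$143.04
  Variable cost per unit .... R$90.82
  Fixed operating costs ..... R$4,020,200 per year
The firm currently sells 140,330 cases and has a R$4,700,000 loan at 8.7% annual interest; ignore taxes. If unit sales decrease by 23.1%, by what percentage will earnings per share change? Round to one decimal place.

Total contribution margin = 140,330 × R$52.22 = R$7,328,032.60.
Subtracting fixed costs: EBIT = R$7,328,032.60 − R$4,020,200 = R$3,307,832.60.
After interest of R$408,900.00, pre-tax earnings = R$2,898,932.60.
Degree of combined leverage = contribution ÷ (EBIT − I) = R$7,328,032.60 ÷ R$2,898,932.60 = 2.5278.
EPS therefore changes by 2.5278 × (-23.1%) = -58.4%.

-58.4%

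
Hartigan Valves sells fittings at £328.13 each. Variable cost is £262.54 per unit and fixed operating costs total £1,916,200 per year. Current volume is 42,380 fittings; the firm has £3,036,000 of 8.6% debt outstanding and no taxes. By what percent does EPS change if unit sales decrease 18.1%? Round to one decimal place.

-83.5%

At 42,380 units, contribution = 42,380 × £65.59 = £2,779,704.20.
EBIT = £2,779,704.20 − £1,916,200 = £863,504.20.
Interest = £261,096.00, so EBIT − I = £602,408.20.
Degree of combined leverage = contribution ÷ (EBIT − I) = £2,779,704.20 ÷ £602,408.20 = 4.6143.
EPS therefore changes by 4.6143 × (-18.1%) = -83.5%.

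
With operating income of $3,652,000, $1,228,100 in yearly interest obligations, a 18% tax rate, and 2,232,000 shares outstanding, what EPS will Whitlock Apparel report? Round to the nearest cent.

Interest = $1,228,100.00, so EBT = $3,652,000 − $1,228,100.00 = $2,423,900.00.
Net income = $2,423,900.00 × (1 − 0.18) = $1,987,598.00.
Per share: $1,987,598.00 / 2,232,000 shares = $0.89.

$0.89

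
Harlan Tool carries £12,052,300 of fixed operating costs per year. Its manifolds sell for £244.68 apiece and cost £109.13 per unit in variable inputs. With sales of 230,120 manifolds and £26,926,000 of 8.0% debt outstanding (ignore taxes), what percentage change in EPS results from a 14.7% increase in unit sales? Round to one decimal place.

At 230,120 units, contribution = 230,120 × £135.55 = £31,192,766.00.
Subtracting fixed costs: EBIT = £31,192,766.00 − £12,052,300 = £19,140,466.00.
After interest of £2,154,080.00, pre-tax earnings = £16,986,386.00.
Degree of combined leverage = contribution ÷ (EBIT − I) = £31,192,766.00 ÷ £16,986,386.00 = 1.8363.
%ΔEPS = DCL × %ΔSales = 1.8363 × +14.7% = +27.0%.

+27.0%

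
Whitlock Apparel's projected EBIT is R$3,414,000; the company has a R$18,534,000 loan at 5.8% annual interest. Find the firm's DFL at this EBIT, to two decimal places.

1.46

Interest = R$1,074,972.00.
Degree of financial leverage = EBIT / (EBIT − interest) = R$3,414,000 / R$2,339,028.00 = 1.4596.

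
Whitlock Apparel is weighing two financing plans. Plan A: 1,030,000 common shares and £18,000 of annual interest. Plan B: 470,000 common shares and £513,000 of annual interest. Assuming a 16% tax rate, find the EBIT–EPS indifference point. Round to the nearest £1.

£928,446

At indifference, (EBIT − 18,000)(1 − t)/1,030,000 = (EBIT − 513,000)(1 − t)/470,000.
Cancelling (1 − t) and cross-multiplying: 470,000·(EBIT − 18,000) = 1,030,000·(EBIT − 513,000).
EBIT × (1,030,000 − 470,000) = 513,000 × 1,030,000 − 18,000 × 470,000 = 519,930,000,000, so EBIT = 519,930,000,000 ÷ 560,000 = 928,446.43.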